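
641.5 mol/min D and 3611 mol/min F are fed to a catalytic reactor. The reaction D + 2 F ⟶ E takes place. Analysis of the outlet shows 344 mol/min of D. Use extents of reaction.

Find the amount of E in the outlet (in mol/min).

298 mol/min

For D: n = n₀ − 1ξ → 344 = 641.5 − 1ξ, giving ξ = 297.5 mol/min.
Outlet amounts (n = n₀ + ν ξ):
  D: 641.5 − 1(297.5) = 344
  F: 3611 − 2(297.5) = 3016
  E: 0 + 1(297.5) = 297.5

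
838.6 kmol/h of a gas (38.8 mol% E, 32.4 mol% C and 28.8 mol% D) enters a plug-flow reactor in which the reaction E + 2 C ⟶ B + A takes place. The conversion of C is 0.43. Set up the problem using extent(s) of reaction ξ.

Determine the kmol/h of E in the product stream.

C reacted = 0.43 × 271.7 = 116.8 kmol/h; ν_C = −2, so ξ = 116.8/2 = 58.42 kmol/h.
Outlet amounts (n = n₀ + ν ξ):
  E: 325.4 − 1(58.42) = 267
  C: 271.7 − 2(58.42) = 154.9
  B: 0 + 1(58.42) = 58.42
  A: 0 + 1(58.42) = 58.42
  D: 241.5 (inert)

267 kmol/h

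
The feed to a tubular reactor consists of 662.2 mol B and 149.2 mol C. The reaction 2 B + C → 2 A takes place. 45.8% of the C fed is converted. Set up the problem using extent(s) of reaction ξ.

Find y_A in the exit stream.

C reacted = 0.458 × 149.2 = 68.33 mol; ν_C = −1, so ξ = 68.33/1 = 68.33 mol.
Outlet amounts (n = n₀ + ν ξ):
  B: 662.2 − 2(68.33) = 525.5
  C: 149.2 − 1(68.33) = 80.87
  A: 0 + 2(68.33) = 136.7
Total out = 743.1 mol; y_A = 136.7 / 743.1 = 0.1839.

0.184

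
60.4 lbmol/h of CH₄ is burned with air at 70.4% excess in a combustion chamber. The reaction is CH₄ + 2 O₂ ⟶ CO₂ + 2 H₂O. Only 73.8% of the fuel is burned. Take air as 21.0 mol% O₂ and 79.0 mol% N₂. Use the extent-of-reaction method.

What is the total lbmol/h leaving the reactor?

Stoichiometric O₂ = 2 × 60.4 = 120.8 lbmol/h; O₂ fed = 120.8 × 1.704 = 205.8 lbmol/h.
N₂ fed = 205.8 × 79/21 = 774.4 lbmol/h.
Fuel reacted = 0.738 × 60.4 → ξ = 44.58 lbmol/h.
Outlet (n = n₀ + ν ξ):
  CH₄: 60.4 − 1(44.58) = 15.82
  O₂: 205.8 − 2(44.58) = 116.7
  N₂: 774.4 (inert)
  CO₂: 0 + 1(44.58) = 44.58
  H₂O: 0 + 2(44.58) = 89.15
Total out = 15.82 + 116.7 + 774.4 + 44.58 + 89.15 = 1041 lbmol/h.

1040 lbmol/h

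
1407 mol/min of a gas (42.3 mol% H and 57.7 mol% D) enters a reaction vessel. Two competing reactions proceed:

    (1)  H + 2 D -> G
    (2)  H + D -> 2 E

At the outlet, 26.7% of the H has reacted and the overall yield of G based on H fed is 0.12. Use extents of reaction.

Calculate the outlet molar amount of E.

175 mol/min

Yield of G: 1ξ₁ / 595.2 = 0.12 → ξ₁ = 71.42 mol/min.
Conversion of H: 1ξ₁ + 1ξ₂ = 0.267 × 595.2 = 158.9 → ξ₂ = 87.49 mol/min.
Outlet amounts (n = n₀ + Σ ν·ξ):
  H: 595.2 − 1(71.42) − 1(87.49) = 436.3
  D: 811.8 − 2(71.42) − 1(87.49) = 581.5
  G: 0 + 1(71.42) = 71.42
  E: 0 + 2(87.49) = 175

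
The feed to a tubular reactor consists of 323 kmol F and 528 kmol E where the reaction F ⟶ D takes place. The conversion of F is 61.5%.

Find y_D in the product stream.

F reacted = 0.615 × 323 = 198.6 kmol; ν_F = −1, so ξ = 198.6/1 = 198.6 kmol.
Outlet amounts (n = n₀ + ν ξ):
  F: 323 − 1(198.6) = 124.4
  D: 0 + 1(198.6) = 198.6
  E: 528 (inert)
Total out = 851 kmol; y_D = 198.6 / 851 = 0.2334.

0.233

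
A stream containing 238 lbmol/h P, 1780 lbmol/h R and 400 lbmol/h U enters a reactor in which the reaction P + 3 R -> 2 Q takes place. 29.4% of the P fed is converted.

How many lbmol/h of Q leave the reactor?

140 lbmol/h

P reacted = 0.294 × 238 = 69.97 lbmol/h; ν_P = −1, so ξ = 69.97/1 = 69.97 lbmol/h.
Outlet amounts (n = n₀ + ν ξ):
  P: 238 − 1(69.97) = 168
  R: 1780 − 3(69.97) = 1570
  Q: 0 + 2(69.97) = 139.9
  U: 400 (inert)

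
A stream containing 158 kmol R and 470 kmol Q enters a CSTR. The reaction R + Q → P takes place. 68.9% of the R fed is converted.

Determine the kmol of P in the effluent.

109 kmol

R reacted = 0.689 × 158 = 108.9 kmol; ν_R = −1, so ξ = 108.9/1 = 108.9 kmol.
Outlet amounts (n = n₀ + ν ξ):
  R: 158 − 1(108.9) = 49.14
  Q: 470 − 1(108.9) = 361.1
  P: 0 + 1(108.9) = 108.9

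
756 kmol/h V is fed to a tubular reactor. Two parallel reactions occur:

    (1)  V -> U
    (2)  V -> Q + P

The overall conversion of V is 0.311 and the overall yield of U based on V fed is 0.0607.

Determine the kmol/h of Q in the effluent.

189 kmol/h

Yield of U: 1ξ₁ / 756 = 0.0607 → ξ₁ = 45.89 kmol/h.
Conversion of V: 1ξ₁ + 1ξ₂ = 0.311 × 756 = 235.1 → ξ₂ = 189.2 kmol/h.
Outlet amounts (n = n₀ + Σ ν·ξ):
  V: 756 − 1(45.89) − 1(189.2) = 520.9
  U: 0 + 1(45.89) = 45.89
  Q: 0 + 1(189.2) = 189.2
  P: 0 + 1(189.2) = 189.2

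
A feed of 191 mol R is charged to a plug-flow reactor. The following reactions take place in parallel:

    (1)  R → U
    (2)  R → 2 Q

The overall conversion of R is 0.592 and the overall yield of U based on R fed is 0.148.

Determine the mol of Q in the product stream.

170 mol

Yield of U: 1ξ₁ / 191 = 0.148 → ξ₁ = 28.27 mol.
Conversion of R: 1ξ₁ + 1ξ₂ = 0.592 × 191 = 113.1 → ξ₂ = 84.8 mol.
Outlet amounts (n = n₀ + Σ ν·ξ):
  R: 191 − 1(28.27) − 1(84.8) = 77.93
  U: 0 + 1(28.27) = 28.27
  Q: 0 + 2(84.8) = 169.6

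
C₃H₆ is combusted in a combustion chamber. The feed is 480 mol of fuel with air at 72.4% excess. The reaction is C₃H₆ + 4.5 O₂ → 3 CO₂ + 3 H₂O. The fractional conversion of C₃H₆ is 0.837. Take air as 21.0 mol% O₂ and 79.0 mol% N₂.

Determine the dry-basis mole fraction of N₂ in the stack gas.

0.814

Stoichiometric O₂ = 4.5 × 480 = 2160 mol; O₂ fed = 2160 × 1.724 = 3724 mol.
N₂ fed = 3724 × 79/21 = 14010 mol.
Fuel reacted = 0.837 × 480 → ξ = 401.8 mol.
Outlet (n = n₀ + ν ξ):
  C₃H₆: 480 − 1(401.8) = 78.24
  O₂: 3724 − 4.5(401.8) = 1916
  N₂: 14010 (inert)
  CO₂: 0 + 3(401.8) = 1205
  H₂O: 0 + 3(401.8) = 1205
Dry total = 17210 mol; y_N₂ (dry) = 14010 / 17210 = 0.8141.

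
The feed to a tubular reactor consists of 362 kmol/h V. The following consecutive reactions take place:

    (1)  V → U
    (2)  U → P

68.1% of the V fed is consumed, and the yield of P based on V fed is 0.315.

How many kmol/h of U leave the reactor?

Conversion of V: V consumed = 1ξ₁ = 0.681 × 362 → ξ₁ = 246.5 kmol/h.
Yield of P: 1ξ₂ / 362 = 0.315 → ξ₂ = 114 kmol/h.
Outlet amounts (n = n₀ + Σ ν·ξ):
  V: 362 − 1(246.5) = 115.5
  U: 0 + 1(246.5) − 1(114) = 132.5
  P: 0 + 1(114) = 114

132 kmol/h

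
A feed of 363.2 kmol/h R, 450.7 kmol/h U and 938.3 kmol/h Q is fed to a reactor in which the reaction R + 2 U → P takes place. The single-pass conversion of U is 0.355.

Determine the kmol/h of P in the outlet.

80 kmol/h

U reacted = 0.355 × 450.7 = 160 kmol/h; ν_U = −2, so ξ = 160/2 = 80 kmol/h.
Outlet amounts (n = n₀ + ν ξ):
  R: 363.2 − 1(80) = 283.2
  U: 450.7 − 2(80) = 290.7
  P: 0 + 1(80) = 80
  Q: 938.3 (inert)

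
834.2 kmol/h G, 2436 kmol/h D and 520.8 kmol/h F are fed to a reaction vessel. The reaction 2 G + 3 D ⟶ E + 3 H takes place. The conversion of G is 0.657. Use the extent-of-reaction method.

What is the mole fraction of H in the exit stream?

G reacted = 0.657 × 834.2 = 548.1 kmol/h; ν_G = −2, so ξ = 548.1/2 = 274 kmol/h.
Outlet amounts (n = n₀ + ν ξ):
  G: 834.2 − 2(274) = 286.1
  D: 2436 − 3(274) = 1614
  E: 0 + 1(274) = 274
  H: 0 + 3(274) = 822.1
  F: 520.8 (inert)
Total out = 3517 kmol/h; y_H = 822.1 / 3517 = 0.2338.

0.234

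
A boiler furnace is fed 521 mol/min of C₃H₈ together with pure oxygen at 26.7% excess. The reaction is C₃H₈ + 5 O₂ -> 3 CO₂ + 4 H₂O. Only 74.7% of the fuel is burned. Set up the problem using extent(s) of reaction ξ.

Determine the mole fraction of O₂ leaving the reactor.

0.322

Stoichiometric O₂ = 5 × 521 = 2605 mol/min; O₂ fed = 2605 × 1.267 = 3301 mol/min.
Fuel reacted = 0.747 × 521 → ξ = 389.2 mol/min.
Outlet (n = n₀ + ν ξ):
  C₃H₈: 521 − 1(389.2) = 131.8
  O₂: 3301 − 5(389.2) = 1355
  CO₂: 0 + 3(389.2) = 1168
  H₂O: 0 + 4(389.2) = 1557
Total out = 4211 mol/min; y_O₂ = 1355 / 4211 = 0.3217.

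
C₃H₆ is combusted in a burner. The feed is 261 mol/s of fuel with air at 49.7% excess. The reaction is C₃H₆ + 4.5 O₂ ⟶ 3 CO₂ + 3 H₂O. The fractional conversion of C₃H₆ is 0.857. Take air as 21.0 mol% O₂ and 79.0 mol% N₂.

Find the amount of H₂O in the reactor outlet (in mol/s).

Stoichiometric O₂ = 4.5 × 261 = 1174 mol/s; O₂ fed = 1174 × 1.497 = 1758 mol/s.
N₂ fed = 1758 × 79/21 = 6614 mol/s.
Fuel reacted = 0.857 × 261 → ξ = 223.7 mol/s.
Outlet (n = n₀ + ν ξ):
  C₃H₆: 261 − 1(223.7) = 37.32
  O₂: 1758 − 4.5(223.7) = 751.7
  N₂: 6614 (inert)
  CO₂: 0 + 3(223.7) = 671
  H₂O: 0 + 3(223.7) = 671

671 mol/s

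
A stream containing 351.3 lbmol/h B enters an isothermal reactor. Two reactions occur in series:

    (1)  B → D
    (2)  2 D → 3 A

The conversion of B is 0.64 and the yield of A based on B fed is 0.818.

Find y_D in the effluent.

0.0744

Conversion of B: B consumed = 1ξ₁ = 0.64 × 351.3 → ξ₁ = 224.8 lbmol/h.
Yield of A: 3ξ₂ / 351.3 = 0.818 → ξ₂ = 95.79 lbmol/h.
Outlet amounts (n = n₀ + Σ ν·ξ):
  B: 351.3 − 1(224.8) = 126.5
  D: 0 + 1(224.8) − 2(95.79) = 33.26
  A: 0 + 3(95.79) = 287.4
Total out = 447.1 lbmol/h; y_D = 33.26 / 447.1 = 0.07438.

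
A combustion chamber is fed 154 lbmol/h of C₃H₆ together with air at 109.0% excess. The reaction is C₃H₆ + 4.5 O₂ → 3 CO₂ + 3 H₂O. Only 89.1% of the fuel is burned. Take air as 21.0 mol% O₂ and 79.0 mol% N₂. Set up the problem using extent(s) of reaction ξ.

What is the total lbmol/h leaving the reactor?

7120 lbmol/h

Stoichiometric O₂ = 4.5 × 154 = 693 lbmol/h; O₂ fed = 693 × 2.090 = 1448 lbmol/h.
N₂ fed = 1448 × 79/21 = 5449 lbmol/h.
Fuel reacted = 0.891 × 154 → ξ = 137.2 lbmol/h.
Outlet (n = n₀ + ν ξ):
  C₃H₆: 154 − 1(137.2) = 16.79
  O₂: 1448 − 4.5(137.2) = 830.9
  N₂: 5449 (inert)
  CO₂: 0 + 3(137.2) = 411.6
  H₂O: 0 + 3(137.2) = 411.6
Total out = 16.79 + 830.9 + 5449 + 411.6 + 411.6 = 7120 lbmol/h.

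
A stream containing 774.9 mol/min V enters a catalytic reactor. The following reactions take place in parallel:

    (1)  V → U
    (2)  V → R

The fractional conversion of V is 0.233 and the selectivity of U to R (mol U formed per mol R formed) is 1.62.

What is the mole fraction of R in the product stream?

0.0889

Conversion of V: V consumed = 0.233 × 774.9 = 180.6 mol/min = 1ξ₁ + 1ξ₂.
Selectivity: 1ξ₁ / (1ξ₂) = 1.62 → ξ₁ = 1.62 ξ₂.
Substitute: (1·1.62 + 1) ξ₂ = 180.6 → ξ₂ = 68.91 mol/min, ξ₁ = 111.6 mol/min.
Outlet amounts (n = n₀ + Σ ν·ξ):
  V: 774.9 − 1(111.6) − 1(68.91) = 594.3
  U: 0 + 1(111.6) = 111.6
  R: 0 + 1(68.91) = 68.91
Total out = 774.9 mol/min; y_R = 68.91 / 774.9 = 0.08893.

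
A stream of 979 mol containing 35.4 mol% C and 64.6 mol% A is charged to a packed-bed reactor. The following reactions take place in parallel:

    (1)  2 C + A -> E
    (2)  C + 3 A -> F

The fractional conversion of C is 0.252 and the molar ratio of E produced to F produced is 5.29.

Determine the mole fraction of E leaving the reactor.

Conversion of C: C consumed = 0.252 × 346.6 = 87.33 mol = 2ξ₁ + 1ξ₂.
Selectivity: 1ξ₁ / (1ξ₂) = 5.29 → ξ₁ = 5.29 ξ₂.
Substitute: (2·5.29 + 1) ξ₂ = 87.33 → ξ₂ = 7.542 mol, ξ₁ = 39.9 mol.
Outlet amounts (n = n₀ + Σ ν·ξ):
  C: 346.6 − 2(39.9) − 1(7.542) = 259.2
  A: 632.4 − 1(39.9) − 3(7.542) = 569.9
  E: 0 + 1(39.9) = 39.9
  F: 0 + 1(7.542) = 7.542
Total out = 876.6 mol; y_E = 39.9 / 876.6 = 0.04551.

0.0455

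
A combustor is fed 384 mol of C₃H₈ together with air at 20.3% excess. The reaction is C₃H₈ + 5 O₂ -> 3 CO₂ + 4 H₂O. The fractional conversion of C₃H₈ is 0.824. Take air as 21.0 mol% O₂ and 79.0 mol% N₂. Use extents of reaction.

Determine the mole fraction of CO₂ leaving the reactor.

Stoichiometric O₂ = 5 × 384 = 1920 mol; O₂ fed = 1920 × 1.203 = 2310 mol.
N₂ fed = 2310 × 79/21 = 8689 mol.
Fuel reacted = 0.824 × 384 → ξ = 316.4 mol.
Outlet (n = n₀ + ν ξ):
  C₃H₈: 384 − 1(316.4) = 67.58
  O₂: 2310 − 5(316.4) = 727.7
  N₂: 8689 (inert)
  CO₂: 0 + 3(316.4) = 949.2
  H₂O: 0 + 4(316.4) = 1266
Total out = 11700 mol; y_CO₂ = 949.2 / 11700 = 0.08114.

0.0811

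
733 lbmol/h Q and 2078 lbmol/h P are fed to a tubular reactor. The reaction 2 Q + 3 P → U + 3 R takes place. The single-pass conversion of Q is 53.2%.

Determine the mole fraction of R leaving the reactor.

0.224

Q reacted = 0.532 × 733 = 390 lbmol/h; ν_Q = −2, so ξ = 390/2 = 195 lbmol/h.
Outlet amounts (n = n₀ + ν ξ):
  Q: 733 − 2(195) = 343
  P: 2078 − 3(195) = 1493
  U: 0 + 1(195) = 195
  R: 0 + 3(195) = 584.9
Total out = 2616 lbmol/h; y_R = 584.9 / 2616 = 0.2236.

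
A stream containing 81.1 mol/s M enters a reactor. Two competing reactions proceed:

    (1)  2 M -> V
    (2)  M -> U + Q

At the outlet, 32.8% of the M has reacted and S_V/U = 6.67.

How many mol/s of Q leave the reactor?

1.86 mol/s

Conversion of M: M consumed = 0.328 × 81.1 = 26.6 mol/s = 2ξ₁ + 1ξ₂.
Selectivity: 1ξ₁ / (1ξ₂) = 6.67 → ξ₁ = 6.67 ξ₂.
Substitute: (2·6.67 + 1) ξ₂ = 26.6 → ξ₂ = 1.855 mol/s, ξ₁ = 12.37 mol/s.
Outlet amounts (n = n₀ + Σ ν·ξ):
  M: 81.1 − 2(12.37) − 1(1.855) = 54.5
  V: 0 + 1(12.37) = 12.37
  U: 0 + 1(1.855) = 1.855
  Q: 0 + 1(1.855) = 1.855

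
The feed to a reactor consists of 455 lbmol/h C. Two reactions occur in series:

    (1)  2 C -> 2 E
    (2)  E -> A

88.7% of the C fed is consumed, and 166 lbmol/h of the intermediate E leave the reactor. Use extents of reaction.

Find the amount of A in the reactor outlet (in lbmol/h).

Conversion of C: C consumed = 2ξ₁ = 0.887 × 455 → ξ₁ = 201.8 lbmol/h.
E balance: n_E = 0 + 2ξ₁ − 1ξ₂ = 166 → ξ₂ = (2·201.8 − 166)/1 = 237.6 lbmol/h.
Outlet amounts (n = n₀ + Σ ν·ξ):
  C: 455 − 2(201.8) = 51.42
  E: 0 + 2(201.8) − 1(237.6) = 166
  A: 0 + 1(237.6) = 237.6

238 lbmol/h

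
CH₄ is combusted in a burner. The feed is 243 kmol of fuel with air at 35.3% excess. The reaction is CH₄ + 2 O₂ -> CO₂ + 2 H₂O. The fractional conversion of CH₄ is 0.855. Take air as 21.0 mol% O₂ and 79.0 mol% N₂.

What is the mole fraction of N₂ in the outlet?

0.733

Stoichiometric O₂ = 2 × 243 = 486 kmol; O₂ fed = 486 × 1.353 = 657.6 kmol.
N₂ fed = 657.6 × 79/21 = 2474 kmol.
Fuel reacted = 0.855 × 243 → ξ = 207.8 kmol.
Outlet (n = n₀ + ν ξ):
  CH₄: 243 − 1(207.8) = 35.24
  O₂: 657.6 − 2(207.8) = 242
  N₂: 2474 (inert)
  CO₂: 0 + 1(207.8) = 207.8
  H₂O: 0 + 2(207.8) = 415.5
Total out = 3374 kmol; y_N₂ = 2474 / 3374 = 0.7331.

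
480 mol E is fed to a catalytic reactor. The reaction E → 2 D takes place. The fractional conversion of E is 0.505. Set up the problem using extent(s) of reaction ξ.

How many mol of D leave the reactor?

485 mol

E reacted = 0.505 × 480 = 242.4 mol; ν_E = −1, so ξ = 242.4/1 = 242.4 mol.
Outlet amounts (n = n₀ + ν ξ):
  E: 480 − 1(242.4) = 237.6
  D: 0 + 2(242.4) = 484.8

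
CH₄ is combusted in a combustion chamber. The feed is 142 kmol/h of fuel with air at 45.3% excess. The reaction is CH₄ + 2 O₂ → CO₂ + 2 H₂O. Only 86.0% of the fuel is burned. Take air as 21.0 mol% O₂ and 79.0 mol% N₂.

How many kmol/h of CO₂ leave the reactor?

Stoichiometric O₂ = 2 × 142 = 284 kmol/h; O₂ fed = 284 × 1.453 = 412.7 kmol/h.
N₂ fed = 412.7 × 79/21 = 1552 kmol/h.
Fuel reacted = 0.86 × 142 → ξ = 122.1 kmol/h.
Outlet (n = n₀ + ν ξ):
  CH₄: 142 − 1(122.1) = 19.88
  O₂: 412.7 − 2(122.1) = 168.4
  N₂: 1552 (inert)
  CO₂: 0 + 1(122.1) = 122.1
  H₂O: 0 + 2(122.1) = 244.2

122 kmol/h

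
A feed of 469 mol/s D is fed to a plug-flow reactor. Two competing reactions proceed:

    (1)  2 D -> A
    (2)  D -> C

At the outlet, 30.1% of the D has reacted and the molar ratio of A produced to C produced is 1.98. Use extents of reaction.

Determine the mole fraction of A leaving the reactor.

Conversion of D: D consumed = 0.301 × 469 = 141.2 mol/s = 2ξ₁ + 1ξ₂.
Selectivity: 1ξ₁ / (1ξ₂) = 1.98 → ξ₁ = 1.98 ξ₂.
Substitute: (2·1.98 + 1) ξ₂ = 141.2 → ξ₂ = 28.46 mol/s, ξ₁ = 56.35 mol/s.
Outlet amounts (n = n₀ + Σ ν·ξ):
  D: 469 − 2(56.35) − 1(28.46) = 327.8
  A: 0 + 1(56.35) = 56.35
  C: 0 + 1(28.46) = 28.46
Total out = 412.6 mol/s; y_A = 56.35 / 412.6 = 0.1366.

0.137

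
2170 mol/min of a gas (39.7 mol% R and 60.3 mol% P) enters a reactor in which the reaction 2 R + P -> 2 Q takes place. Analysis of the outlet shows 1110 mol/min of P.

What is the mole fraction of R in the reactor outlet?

0.236

For P: n = n₀ − 1ξ → 1110 = 1309 − 1ξ, giving ξ = 198.5 mol/min.
Outlet amounts (n = n₀ + ν ξ):
  R: 861.5 − 2(198.5) = 464.5
  P: 1309 − 1(198.5) = 1110
  Q: 0 + 2(198.5) = 397
Total out = 1971 mol/min; y_R = 464.5 / 1971 = 0.2356.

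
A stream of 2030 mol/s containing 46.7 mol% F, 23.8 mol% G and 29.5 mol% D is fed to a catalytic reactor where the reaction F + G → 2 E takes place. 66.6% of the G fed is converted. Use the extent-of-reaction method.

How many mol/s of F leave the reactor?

G reacted = 0.666 × 483.1 = 321.8 mol/s; ν_G = −1, so ξ = 321.8/1 = 321.8 mol/s.
Outlet amounts (n = n₀ + ν ξ):
  F: 948 − 1(321.8) = 626.2
  G: 483.1 − 1(321.8) = 161.4
  E: 0 + 2(321.8) = 643.5
  D: 598.9 (inert)

626 mol/s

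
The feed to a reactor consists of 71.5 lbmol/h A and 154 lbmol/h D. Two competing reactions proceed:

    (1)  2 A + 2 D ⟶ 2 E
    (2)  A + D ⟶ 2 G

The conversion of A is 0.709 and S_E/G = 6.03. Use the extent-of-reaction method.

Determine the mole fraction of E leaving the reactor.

0.262

Conversion of A: A consumed = 0.709 × 71.5 = 50.69 lbmol/h = 2ξ₁ + 1ξ₂.
Selectivity: 2ξ₁ / (2ξ₂) = 6.03 → ξ₁ = 6.03 ξ₂.
Substitute: (2·6.03 + 1) ξ₂ = 50.69 → ξ₂ = 3.882 lbmol/h, ξ₁ = 23.41 lbmol/h.
Outlet amounts (n = n₀ + Σ ν·ξ):
  A: 71.5 − 2(23.41) − 1(3.882) = 20.81
  D: 154 − 2(23.41) − 1(3.882) = 103.3
  E: 0 + 2(23.41) = 46.81
  G: 0 + 2(3.882) = 7.763
Total out = 178.7 lbmol/h; y_E = 46.81 / 178.7 = 0.262.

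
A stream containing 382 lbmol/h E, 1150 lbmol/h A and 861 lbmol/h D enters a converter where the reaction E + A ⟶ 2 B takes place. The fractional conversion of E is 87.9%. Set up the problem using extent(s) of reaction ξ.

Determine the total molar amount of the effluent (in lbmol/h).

2390 lbmol/h

E reacted = 0.879 × 382 = 335.8 lbmol/h; ν_E = −1, so ξ = 335.8/1 = 335.8 lbmol/h.
Outlet amounts (n = n₀ + ν ξ):
  E: 382 − 1(335.8) = 46.22
  A: 1150 − 1(335.8) = 814.2
  B: 0 + 2(335.8) = 671.6
  D: 861 (inert)
Total out = 46.22 + 814.2 + 671.6 + 861 = 2393 lbmol/h.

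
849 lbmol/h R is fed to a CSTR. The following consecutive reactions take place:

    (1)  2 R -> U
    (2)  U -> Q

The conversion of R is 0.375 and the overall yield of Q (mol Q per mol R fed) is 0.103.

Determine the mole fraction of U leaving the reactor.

Conversion of R: R consumed = 2ξ₁ = 0.375 × 849 → ξ₁ = 159.2 lbmol/h.
Yield of Q: 1ξ₂ / 849 = 0.103 → ξ₂ = 87.45 lbmol/h.
Outlet amounts (n = n₀ + Σ ν·ξ):
  R: 849 − 2(159.2) = 530.6
  U: 0 + 1(159.2) − 1(87.45) = 71.74
  Q: 0 + 1(87.45) = 87.45
Total out = 689.8 lbmol/h; y_U = 71.74 / 689.8 = 0.104.

0.104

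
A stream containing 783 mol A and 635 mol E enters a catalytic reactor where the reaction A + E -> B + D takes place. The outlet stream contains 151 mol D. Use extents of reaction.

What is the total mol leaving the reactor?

1420 mol

For D: n = n₀ + 1ξ → 151 = 0 + 1ξ, giving ξ = 151 mol.
Outlet amounts (n = n₀ + ν ξ):
  A: 783 − 1(151) = 632
  E: 635 − 1(151) = 484
  B: 0 + 1(151) = 151
  D: 0 + 1(151) = 151
Total out = 632 + 484 + 151 + 151 = 1418 mol.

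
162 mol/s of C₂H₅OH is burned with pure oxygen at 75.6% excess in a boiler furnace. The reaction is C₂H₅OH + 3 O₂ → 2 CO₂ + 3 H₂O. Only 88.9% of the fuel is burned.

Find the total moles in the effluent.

Stoichiometric O₂ = 3 × 162 = 486 mol/s; O₂ fed = 486 × 1.756 = 853.4 mol/s.
Fuel reacted = 0.889 × 162 → ξ = 144 mol/s.
Outlet (n = n₀ + ν ξ):
  C₂H₅OH: 162 − 1(144) = 17.98
  O₂: 853.4 − 3(144) = 421.4
  CO₂: 0 + 2(144) = 288
  H₂O: 0 + 3(144) = 432.1
Total out = 17.98 + 421.4 + 288 + 432.1 = 1159 mol/s.

1160 mol/s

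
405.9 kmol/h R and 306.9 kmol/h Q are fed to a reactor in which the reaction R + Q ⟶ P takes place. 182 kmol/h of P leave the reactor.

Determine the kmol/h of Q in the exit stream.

For P: n = n₀ + 1ξ → 182 = 0 + 1ξ, giving ξ = 182 kmol/h.
Outlet amounts (n = n₀ + ν ξ):
  R: 405.9 − 1(182) = 223.9
  Q: 306.9 − 1(182) = 124.9
  P: 0 + 1(182) = 182

125 kmol/h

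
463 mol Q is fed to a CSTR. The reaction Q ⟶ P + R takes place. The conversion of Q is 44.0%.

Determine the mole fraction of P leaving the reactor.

0.306

Q reacted = 0.44 × 463 = 203.7 mol; ν_Q = −1, so ξ = 203.7/1 = 203.7 mol.
Outlet amounts (n = n₀ + ν ξ):
  Q: 463 − 1(203.7) = 259.3
  P: 0 + 1(203.7) = 203.7
  R: 0 + 1(203.7) = 203.7
Total out = 666.7 mol; y_P = 203.7 / 666.7 = 0.3056.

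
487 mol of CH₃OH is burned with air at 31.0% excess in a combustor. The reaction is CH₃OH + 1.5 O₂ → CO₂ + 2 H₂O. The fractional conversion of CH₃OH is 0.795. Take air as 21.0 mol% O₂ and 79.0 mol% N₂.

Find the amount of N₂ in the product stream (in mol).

Stoichiometric O₂ = 1.5 × 487 = 730.5 mol; O₂ fed = 730.5 × 1.310 = 957 mol.
N₂ fed = 957 × 79/21 = 3600 mol.
Fuel reacted = 0.795 × 487 → ξ = 387.2 mol.
Outlet (n = n₀ + ν ξ):
  CH₃OH: 487 − 1(387.2) = 99.83
  O₂: 957 − 1.5(387.2) = 376.2
  N₂: 3600 (inert)
  CO₂: 0 + 1(387.2) = 387.2
  H₂O: 0 + 2(387.2) = 774.3

3600 mol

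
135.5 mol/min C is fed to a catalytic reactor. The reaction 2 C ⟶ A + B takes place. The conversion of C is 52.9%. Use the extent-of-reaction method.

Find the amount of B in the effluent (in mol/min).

C reacted = 0.529 × 135.5 = 71.68 mol/min; ν_C = −2, so ξ = 71.68/2 = 35.84 mol/min.
Outlet amounts (n = n₀ + ν ξ):
  C: 135.5 − 2(35.84) = 63.82
  A: 0 + 1(35.84) = 35.84
  B: 0 + 1(35.84) = 35.84

35.8 mol/min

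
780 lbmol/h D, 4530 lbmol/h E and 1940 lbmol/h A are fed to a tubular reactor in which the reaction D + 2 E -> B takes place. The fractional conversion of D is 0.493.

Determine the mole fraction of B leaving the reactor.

D reacted = 0.493 × 780 = 384.5 lbmol/h; ν_D = −1, so ξ = 384.5/1 = 384.5 lbmol/h.
Outlet amounts (n = n₀ + ν ξ):
  D: 780 − 1(384.5) = 395.5
  E: 4530 − 2(384.5) = 3761
  B: 0 + 1(384.5) = 384.5
  A: 1940 (inert)
Total out = 6481 lbmol/h; y_B = 384.5 / 6481 = 0.05933.

0.0593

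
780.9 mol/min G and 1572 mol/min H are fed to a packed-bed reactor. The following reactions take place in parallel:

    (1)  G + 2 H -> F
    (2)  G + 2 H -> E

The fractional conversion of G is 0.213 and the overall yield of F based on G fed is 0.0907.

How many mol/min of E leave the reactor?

95.5 mol/min

Yield of F: 1ξ₁ / 780.9 = 0.0907 → ξ₁ = 70.83 mol/min.
Conversion of G: 1ξ₁ + 1ξ₂ = 0.213 × 780.9 = 166.3 → ξ₂ = 95.5 mol/min.
Outlet amounts (n = n₀ + Σ ν·ξ):
  G: 780.9 − 1(70.83) − 1(95.5) = 614.6
  H: 1572 − 2(70.83) − 2(95.5) = 1239
  F: 0 + 1(70.83) = 70.83
  E: 0 + 1(95.5) = 95.5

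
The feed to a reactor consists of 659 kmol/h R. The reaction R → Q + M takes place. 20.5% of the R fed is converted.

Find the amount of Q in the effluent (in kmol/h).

R reacted = 0.205 × 659 = 135.1 kmol/h; ν_R = −1, so ξ = 135.1/1 = 135.1 kmol/h.
Outlet amounts (n = n₀ + ν ξ):
  R: 659 − 1(135.1) = 523.9
  Q: 0 + 1(135.1) = 135.1
  M: 0 + 1(135.1) = 135.1

135 kmol/h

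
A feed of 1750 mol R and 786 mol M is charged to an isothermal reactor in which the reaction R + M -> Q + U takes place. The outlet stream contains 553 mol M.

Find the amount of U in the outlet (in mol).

233 mol

For M: n = n₀ − 1ξ → 553 = 786 − 1ξ, giving ξ = 233 mol.
Outlet amounts (n = n₀ + ν ξ):
  R: 1750 − 1(233) = 1517
  M: 786 − 1(233) = 553
  Q: 0 + 1(233) = 233
  U: 0 + 1(233) = 233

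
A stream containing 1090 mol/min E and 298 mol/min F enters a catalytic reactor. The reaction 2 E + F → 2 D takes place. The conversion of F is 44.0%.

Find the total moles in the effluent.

F reacted = 0.44 × 298 = 131.1 mol/min; ν_F = −1, so ξ = 131.1/1 = 131.1 mol/min.
Outlet amounts (n = n₀ + ν ξ):
  E: 1090 − 2(131.1) = 827.8
  F: 298 − 1(131.1) = 166.9
  D: 0 + 2(131.1) = 262.2
Total out = 827.8 + 166.9 + 262.2 = 1257 mol/min.

1260 mol/min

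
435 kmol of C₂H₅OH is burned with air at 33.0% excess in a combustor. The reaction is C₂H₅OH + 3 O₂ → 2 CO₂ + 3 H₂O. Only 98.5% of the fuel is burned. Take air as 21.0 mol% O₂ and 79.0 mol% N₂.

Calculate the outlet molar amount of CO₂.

Stoichiometric O₂ = 3 × 435 = 1305 kmol; O₂ fed = 1305 × 1.330 = 1736 kmol.
N₂ fed = 1736 × 79/21 = 6529 kmol.
Fuel reacted = 0.985 × 435 → ξ = 428.5 kmol.
Outlet (n = n₀ + ν ξ):
  C₂H₅OH: 435 − 1(428.5) = 6.525
  O₂: 1736 − 3(428.5) = 450.2
  N₂: 6529 (inert)
  CO₂: 0 + 2(428.5) = 856.9
  H₂O: 0 + 3(428.5) = 1285

857 kmol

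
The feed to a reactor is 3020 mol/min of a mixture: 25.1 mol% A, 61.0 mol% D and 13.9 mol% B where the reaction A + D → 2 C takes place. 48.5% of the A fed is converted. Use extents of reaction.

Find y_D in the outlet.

A reacted = 0.485 × 758 = 367.6 mol/min; ν_A = −1, so ξ = 367.6/1 = 367.6 mol/min.
Outlet amounts (n = n₀ + ν ξ):
  A: 758 − 1(367.6) = 390.4
  D: 1842 − 1(367.6) = 1475
  C: 0 + 2(367.6) = 735.3
  B: 419.8 (inert)
Total out = 3020 mol/min; y_D = 1475 / 3020 = 0.4883.

0.488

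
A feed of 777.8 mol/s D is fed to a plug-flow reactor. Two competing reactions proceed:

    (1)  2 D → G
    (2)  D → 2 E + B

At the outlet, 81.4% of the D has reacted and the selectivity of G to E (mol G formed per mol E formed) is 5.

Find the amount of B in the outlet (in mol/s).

Conversion of D: D consumed = 0.814 × 777.8 = 633.1 mol/s = 2ξ₁ + 1ξ₂.
Selectivity: 1ξ₁ / (2ξ₂) = 5 → ξ₁ = 10 ξ₂.
Substitute: (2·10 + 1) ξ₂ = 633.1 → ξ₂ = 30.15 mol/s, ξ₁ = 301.5 mol/s.
Outlet amounts (n = n₀ + Σ ν·ξ):
  D: 777.8 − 2(301.5) − 1(30.15) = 144.7
  G: 0 + 1(301.5) = 301.5
  E: 0 + 2(30.15) = 60.3
  B: 0 + 1(30.15) = 30.15

30.1 mol/s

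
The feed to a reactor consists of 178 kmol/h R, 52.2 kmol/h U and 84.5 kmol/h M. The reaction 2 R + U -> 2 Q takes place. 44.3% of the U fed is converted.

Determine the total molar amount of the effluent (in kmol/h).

U reacted = 0.443 × 52.2 = 23.12 kmol/h; ν_U = −1, so ξ = 23.12/1 = 23.12 kmol/h.
Outlet amounts (n = n₀ + ν ξ):
  R: 178 − 2(23.12) = 131.8
  U: 52.2 − 1(23.12) = 29.08
  Q: 0 + 2(23.12) = 46.25
  M: 84.5 (inert)
Total out = 131.8 + 29.08 + 46.25 + 84.5 = 291.6 kmol/h.

292 kmol/h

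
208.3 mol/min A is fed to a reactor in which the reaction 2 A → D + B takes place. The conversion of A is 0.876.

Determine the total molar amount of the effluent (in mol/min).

A reacted = 0.876 × 208.3 = 182.5 mol/min; ν_A = −2, so ξ = 182.5/2 = 91.24 mol/min.
Outlet amounts (n = n₀ + ν ξ):
  A: 208.3 − 2(91.24) = 25.83
  D: 0 + 1(91.24) = 91.24
  B: 0 + 1(91.24) = 91.24
Total out = 25.83 + 91.24 + 91.24 = 208.3 mol/min.

208 mol/min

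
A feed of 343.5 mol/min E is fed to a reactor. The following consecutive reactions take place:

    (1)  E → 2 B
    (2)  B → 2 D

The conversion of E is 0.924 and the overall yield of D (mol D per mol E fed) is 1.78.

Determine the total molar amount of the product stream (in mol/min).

967 mol/min

Conversion of E: E consumed = 1ξ₁ = 0.924 × 343.5 → ξ₁ = 317.4 mol/min.
Yield of D: 2ξ₂ / 343.5 = 1.78 → ξ₂ = 305.7 mol/min.
Outlet amounts (n = n₀ + Σ ν·ξ):
  E: 343.5 − 1(317.4) = 26.11
  B: 0 + 2(317.4) − 1(305.7) = 329.1
  D: 0 + 2(305.7) = 611.4
Total out = 26.11 + 329.1 + 611.4 = 966.6 mol/min.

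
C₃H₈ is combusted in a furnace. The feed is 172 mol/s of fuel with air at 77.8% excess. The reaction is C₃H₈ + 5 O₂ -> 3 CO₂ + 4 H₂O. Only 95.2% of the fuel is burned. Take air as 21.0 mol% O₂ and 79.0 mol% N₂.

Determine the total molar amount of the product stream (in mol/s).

Stoichiometric O₂ = 5 × 172 = 860 mol/s; O₂ fed = 860 × 1.778 = 1529 mol/s.
N₂ fed = 1529 × 79/21 = 5752 mol/s.
Fuel reacted = 0.952 × 172 → ξ = 163.7 mol/s.
Outlet (n = n₀ + ν ξ):
  C₃H₈: 172 − 1(163.7) = 8.256
  O₂: 1529 − 5(163.7) = 710.4
  N₂: 5752 (inert)
  CO₂: 0 + 3(163.7) = 491.2
  H₂O: 0 + 4(163.7) = 655
Total out = 8.256 + 710.4 + 5752 + 491.2 + 655 = 7617 mol/s.

7620 mol/s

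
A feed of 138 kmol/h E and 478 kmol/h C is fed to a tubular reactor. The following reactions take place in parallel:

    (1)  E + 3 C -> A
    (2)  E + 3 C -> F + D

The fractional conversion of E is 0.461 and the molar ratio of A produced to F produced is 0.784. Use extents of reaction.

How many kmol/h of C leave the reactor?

287 kmol/h

Conversion of E: E consumed = 0.461 × 138 = 63.62 kmol/h = 1ξ₁ + 1ξ₂.
Selectivity: 1ξ₁ / (1ξ₂) = 0.784 → ξ₁ = 0.784 ξ₂.
Substitute: (1·0.784 + 1) ξ₂ = 63.62 → ξ₂ = 35.66 kmol/h, ξ₁ = 27.96 kmol/h.
Outlet amounts (n = n₀ + Σ ν·ξ):
  E: 138 − 1(27.96) − 1(35.66) = 74.38
  C: 478 − 3(27.96) − 3(35.66) = 287.1
  A: 0 + 1(27.96) = 27.96
  F: 0 + 1(35.66) = 35.66
  D: 0 + 1(35.66) = 35.66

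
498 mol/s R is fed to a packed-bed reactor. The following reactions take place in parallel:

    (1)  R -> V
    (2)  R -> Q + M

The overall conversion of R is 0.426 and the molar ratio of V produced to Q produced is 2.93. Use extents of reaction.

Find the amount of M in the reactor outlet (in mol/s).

54 mol/s

Conversion of R: R consumed = 0.426 × 498 = 212.1 mol/s = 1ξ₁ + 1ξ₂.
Selectivity: 1ξ₁ / (1ξ₂) = 2.93 → ξ₁ = 2.93 ξ₂.
Substitute: (1·2.93 + 1) ξ₂ = 212.1 → ξ₂ = 53.98 mol/s, ξ₁ = 158.2 mol/s.
Outlet amounts (n = n₀ + Σ ν·ξ):
  R: 498 − 1(158.2) − 1(53.98) = 285.9
  V: 0 + 1(158.2) = 158.2
  Q: 0 + 1(53.98) = 53.98
  M: 0 + 1(53.98) = 53.98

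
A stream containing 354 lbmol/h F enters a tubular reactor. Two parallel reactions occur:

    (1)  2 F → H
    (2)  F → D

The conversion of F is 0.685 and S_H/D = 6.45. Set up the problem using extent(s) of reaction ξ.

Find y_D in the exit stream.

Conversion of F: F consumed = 0.685 × 354 = 242.5 lbmol/h = 2ξ₁ + 1ξ₂.
Selectivity: 1ξ₁ / (1ξ₂) = 6.45 → ξ₁ = 6.45 ξ₂.
Substitute: (2·6.45 + 1) ξ₂ = 242.5 → ξ₂ = 17.45 lbmol/h, ξ₁ = 112.5 lbmol/h.
Outlet amounts (n = n₀ + Σ ν·ξ):
  F: 354 − 2(112.5) − 1(17.45) = 111.5
  H: 0 + 1(112.5) = 112.5
  D: 0 + 1(17.45) = 17.45
Total out = 241.5 lbmol/h; y_D = 17.45 / 241.5 = 0.07224.

0.0722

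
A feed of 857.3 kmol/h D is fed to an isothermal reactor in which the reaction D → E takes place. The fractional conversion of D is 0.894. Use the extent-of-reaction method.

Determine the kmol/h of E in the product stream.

766 kmol/h

D reacted = 0.894 × 857.3 = 766.4 kmol/h; ν_D = −1, so ξ = 766.4/1 = 766.4 kmol/h.
Outlet amounts (n = n₀ + ν ξ):
  D: 857.3 − 1(766.4) = 90.87
  E: 0 + 1(766.4) = 766.4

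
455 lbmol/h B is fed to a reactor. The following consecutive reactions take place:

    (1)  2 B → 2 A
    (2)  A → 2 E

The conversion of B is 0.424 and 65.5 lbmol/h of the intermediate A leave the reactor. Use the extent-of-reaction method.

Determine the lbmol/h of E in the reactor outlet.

255 lbmol/h

Conversion of B: B consumed = 2ξ₁ = 0.424 × 455 → ξ₁ = 96.46 lbmol/h.
A balance: n_A = 0 + 2ξ₁ − 1ξ₂ = 65.5 → ξ₂ = (2·96.46 − 65.5)/1 = 127.4 lbmol/h.
Outlet amounts (n = n₀ + Σ ν·ξ):
  B: 455 − 2(96.46) = 262.1
  A: 0 + 2(96.46) − 1(127.4) = 65.5
  E: 0 + 2(127.4) = 254.8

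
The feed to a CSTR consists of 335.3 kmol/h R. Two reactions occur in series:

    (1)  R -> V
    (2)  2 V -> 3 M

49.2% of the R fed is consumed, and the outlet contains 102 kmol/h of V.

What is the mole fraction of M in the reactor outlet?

Conversion of R: R consumed = 1ξ₁ = 0.492 × 335.3 → ξ₁ = 165 kmol/h.
V balance: n_V = 0 + 1ξ₁ − 2ξ₂ = 102 → ξ₂ = (1·165 − 102)/2 = 31.48 kmol/h.
Outlet amounts (n = n₀ + Σ ν·ξ):
  R: 335.3 − 1(165) = 170.3
  V: 0 + 1(165) − 2(31.48) = 102
  M: 0 + 3(31.48) = 94.45
Total out = 366.8 kmol/h; y_M = 94.45 / 366.8 = 0.2575.

0.258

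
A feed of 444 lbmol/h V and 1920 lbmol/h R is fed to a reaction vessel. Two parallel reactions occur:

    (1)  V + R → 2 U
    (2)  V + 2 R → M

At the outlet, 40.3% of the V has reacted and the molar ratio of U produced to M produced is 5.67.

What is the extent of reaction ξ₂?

Conversion of V: V consumed = 0.403 × 444 = 178.9 lbmol/h = 1ξ₁ + 1ξ₂.
Selectivity: 2ξ₁ / (1ξ₂) = 5.67 → ξ₁ = 2.835 ξ₂.
Substitute: (1·2.835 + 1) ξ₂ = 178.9 → ξ₂ = 46.66 lbmol/h, ξ₁ = 132.3 lbmol/h.
Outlet amounts (n = n₀ + Σ ν·ξ):
  V: 444 − 1(132.3) − 1(46.66) = 265.1
  R: 1920 − 1(132.3) − 2(46.66) = 1694
  U: 0 + 2(132.3) = 264.5
  M: 0 + 1(46.66) = 46.66

ξ₂ = 46.7 lbmol/h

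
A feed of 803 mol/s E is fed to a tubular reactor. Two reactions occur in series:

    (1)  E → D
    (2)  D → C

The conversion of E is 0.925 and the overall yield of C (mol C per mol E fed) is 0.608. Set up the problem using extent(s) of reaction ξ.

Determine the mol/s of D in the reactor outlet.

Conversion of E: E consumed = 1ξ₁ = 0.925 × 803 → ξ₁ = 742.8 mol/s.
Yield of C: 1ξ₂ / 803 = 0.608 → ξ₂ = 488.2 mol/s.
Outlet amounts (n = n₀ + Σ ν·ξ):
  E: 803 − 1(742.8) = 60.22
  D: 0 + 1(742.8) − 1(488.2) = 254.6
  C: 0 + 1(488.2) = 488.2

255 mol/s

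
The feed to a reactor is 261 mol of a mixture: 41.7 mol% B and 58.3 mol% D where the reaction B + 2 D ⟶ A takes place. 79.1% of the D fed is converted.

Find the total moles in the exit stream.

141 mol

D reacted = 0.791 × 152.2 = 120.4 mol; ν_D = −2, so ξ = 120.4/2 = 60.18 mol.
Outlet amounts (n = n₀ + ν ξ):
  B: 108.8 − 1(60.18) = 48.66
  D: 152.2 − 2(60.18) = 31.8
  A: 0 + 1(60.18) = 60.18
Total out = 48.66 + 31.8 + 60.18 = 140.6 mol.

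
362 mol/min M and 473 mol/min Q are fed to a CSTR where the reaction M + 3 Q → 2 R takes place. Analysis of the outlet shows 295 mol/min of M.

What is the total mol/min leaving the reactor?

701 mol/min

For M: n = n₀ − 1ξ → 295 = 362 − 1ξ, giving ξ = 67 mol/min.
Outlet amounts (n = n₀ + ν ξ):
  M: 362 − 1(67) = 295
  Q: 473 − 3(67) = 272
  R: 0 + 2(67) = 134
Total out = 295 + 272 + 134 = 701 mol/min.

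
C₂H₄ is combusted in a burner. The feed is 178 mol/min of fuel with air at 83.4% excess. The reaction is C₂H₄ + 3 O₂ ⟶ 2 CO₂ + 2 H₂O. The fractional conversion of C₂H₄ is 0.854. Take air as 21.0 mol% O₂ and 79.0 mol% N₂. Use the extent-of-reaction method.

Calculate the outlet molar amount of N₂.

3680 mol/min

Stoichiometric O₂ = 3 × 178 = 534 mol/min; O₂ fed = 534 × 1.834 = 979.4 mol/min.
N₂ fed = 979.4 × 79/21 = 3684 mol/min.
Fuel reacted = 0.854 × 178 → ξ = 152 mol/min.
Outlet (n = n₀ + ν ξ):
  C₂H₄: 178 − 1(152) = 25.99
  O₂: 979.4 − 3(152) = 523.3
  N₂: 3684 (inert)
  CO₂: 0 + 2(152) = 304
  H₂O: 0 + 2(152) = 304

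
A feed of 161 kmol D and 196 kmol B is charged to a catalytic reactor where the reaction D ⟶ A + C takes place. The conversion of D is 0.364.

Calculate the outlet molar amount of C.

58.6 kmol

D reacted = 0.364 × 161 = 58.6 kmol; ν_D = −1, so ξ = 58.6/1 = 58.6 kmol.
Outlet amounts (n = n₀ + ν ξ):
  D: 161 − 1(58.6) = 102.4
  A: 0 + 1(58.6) = 58.6
  C: 0 + 1(58.6) = 58.6
  B: 196 (inert)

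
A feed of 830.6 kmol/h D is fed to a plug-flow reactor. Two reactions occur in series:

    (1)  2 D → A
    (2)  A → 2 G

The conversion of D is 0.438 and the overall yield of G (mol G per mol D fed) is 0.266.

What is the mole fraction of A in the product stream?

Conversion of D: D consumed = 2ξ₁ = 0.438 × 830.6 → ξ₁ = 181.9 kmol/h.
Yield of G: 2ξ₂ / 830.6 = 0.266 → ξ₂ = 110.5 kmol/h.
Outlet amounts (n = n₀ + Σ ν·ξ):
  D: 830.6 − 2(181.9) = 466.8
  A: 0 + 1(181.9) − 1(110.5) = 71.43
  G: 0 + 2(110.5) = 220.9
Total out = 759.2 kmol/h; y_A = 71.43 / 759.2 = 0.09409.

0.0941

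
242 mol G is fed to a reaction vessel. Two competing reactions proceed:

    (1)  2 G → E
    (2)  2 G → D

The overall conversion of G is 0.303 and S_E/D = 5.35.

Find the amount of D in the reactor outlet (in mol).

Conversion of G: G consumed = 0.303 × 242 = 73.33 mol = 2ξ₁ + 2ξ₂.
Selectivity: 1ξ₁ / (1ξ₂) = 5.35 → ξ₁ = 5.35 ξ₂.
Substitute: (2·5.35 + 2) ξ₂ = 73.33 → ξ₂ = 5.774 mol, ξ₁ = 30.89 mol.
Outlet amounts (n = n₀ + Σ ν·ξ):
  G: 242 − 2(30.89) − 2(5.774) = 168.7
  E: 0 + 1(30.89) = 30.89
  D: 0 + 1(5.774) = 5.774

5.77 mol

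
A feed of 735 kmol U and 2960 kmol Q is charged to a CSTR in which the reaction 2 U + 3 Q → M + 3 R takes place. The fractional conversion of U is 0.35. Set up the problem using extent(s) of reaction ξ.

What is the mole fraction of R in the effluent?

0.108

U reacted = 0.35 × 735 = 257.2 kmol; ν_U = −2, so ξ = 257.2/2 = 128.6 kmol.
Outlet amounts (n = n₀ + ν ξ):
  U: 735 − 2(128.6) = 477.8
  Q: 2960 − 3(128.6) = 2574
  M: 0 + 1(128.6) = 128.6
  R: 0 + 3(128.6) = 385.9
Total out = 3566 kmol; y_R = 385.9 / 3566 = 0.1082.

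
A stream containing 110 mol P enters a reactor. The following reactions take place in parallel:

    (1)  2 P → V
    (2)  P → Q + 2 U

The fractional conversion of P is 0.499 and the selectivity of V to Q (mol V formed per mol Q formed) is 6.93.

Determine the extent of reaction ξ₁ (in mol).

Conversion of P: P consumed = 0.499 × 110 = 54.89 mol = 2ξ₁ + 1ξ₂.
Selectivity: 1ξ₁ / (1ξ₂) = 6.93 → ξ₁ = 6.93 ξ₂.
Substitute: (2·6.93 + 1) ξ₂ = 54.89 → ξ₂ = 3.694 mol, ξ₁ = 25.6 mol.
Outlet amounts (n = n₀ + Σ ν·ξ):
  P: 110 − 2(25.6) − 1(3.694) = 55.11
  V: 0 + 1(25.6) = 25.6
  Q: 0 + 1(3.694) = 3.694
  U: 0 + 2(3.694) = 7.388

ξ₁ = 25.6 mol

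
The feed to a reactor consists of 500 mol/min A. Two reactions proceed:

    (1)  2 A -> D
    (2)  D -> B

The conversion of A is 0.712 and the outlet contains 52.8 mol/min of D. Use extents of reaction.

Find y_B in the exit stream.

0.389

Conversion of A: A consumed = 2ξ₁ = 0.712 × 500 → ξ₁ = 178 mol/min.
D balance: n_D = 0 + 1ξ₁ − 1ξ₂ = 52.8 → ξ₂ = (1·178 − 52.8)/1 = 125.2 mol/min.
Outlet amounts (n = n₀ + Σ ν·ξ):
  A: 500 − 2(178) = 144
  D: 0 + 1(178) − 1(125.2) = 52.8
  B: 0 + 1(125.2) = 125.2
Total out = 322 mol/min; y_B = 125.2 / 322 = 0.3888.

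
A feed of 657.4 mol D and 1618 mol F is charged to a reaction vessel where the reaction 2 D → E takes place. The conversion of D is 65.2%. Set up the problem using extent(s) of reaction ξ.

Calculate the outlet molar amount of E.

214 mol

D reacted = 0.652 × 657.4 = 428.6 mol; ν_D = −2, so ξ = 428.6/2 = 214.3 mol.
Outlet amounts (n = n₀ + ν ξ):
  D: 657.4 − 2(214.3) = 228.8
  E: 0 + 1(214.3) = 214.3
  F: 1618 (inert)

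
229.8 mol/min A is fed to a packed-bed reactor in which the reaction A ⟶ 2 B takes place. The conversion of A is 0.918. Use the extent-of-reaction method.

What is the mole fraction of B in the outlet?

0.957

A reacted = 0.918 × 229.8 = 211 mol/min; ν_A = −1, so ξ = 211/1 = 211 mol/min.
Outlet amounts (n = n₀ + ν ξ):
  A: 229.8 − 1(211) = 18.84
  B: 0 + 2(211) = 421.9
Total out = 440.8 mol/min; y_B = 421.9 / 440.8 = 0.9572.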